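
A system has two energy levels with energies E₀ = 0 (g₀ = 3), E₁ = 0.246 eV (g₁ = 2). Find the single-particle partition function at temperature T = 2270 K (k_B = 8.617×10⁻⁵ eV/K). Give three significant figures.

k_BT = 8.617×10⁻⁵ × 2270 K = 0.19561 eV.
Eᵢ/kT = 0, 1.2576.
Z = Σ gᵢe^(−Eᵢ/kT) = 3·e^(−0) + 2·e^(−1.2576) = 3.0000 + 0.56867 = 3.5687.

Z = 3.57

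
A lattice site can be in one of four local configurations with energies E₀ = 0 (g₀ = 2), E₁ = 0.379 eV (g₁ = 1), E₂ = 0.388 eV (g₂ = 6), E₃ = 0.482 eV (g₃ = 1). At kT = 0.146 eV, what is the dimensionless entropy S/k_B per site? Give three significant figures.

1.50

Eᵢ/kT = 0, 2.5959, 2.6575, 3.3014.
Z = Σ gᵢe^(−Eᵢ/kT) = 2·e^(−0) + 1·e^(−2.5959) + 6·e^(−2.6575) + 1·e^(−3.3014) = 2.0000 + 0.074579 + 0.42074 + 0.036832 = 2.5322.
⟨E⟩ = Σ EᵢPᵢ = 0.082642 eV.
S/k_B = ln Z + ⟨E⟩/kT = ln(2.5322) + 0.082642/0.146 = 0.92909 + 0.56604 = 1.50.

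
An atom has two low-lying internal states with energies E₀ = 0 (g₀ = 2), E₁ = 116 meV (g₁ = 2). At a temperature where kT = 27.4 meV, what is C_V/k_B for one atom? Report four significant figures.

0.2525

Eᵢ/kT = 0, 4.23358.
Z = Σ gᵢe^(−Eᵢ/kT) = 2·e^(−0) + 2·e^(−4.23358) = 2.00000 + 0.0290008 = 2.02900.
⟨E⟩ = 1.65801 meV, ⟨E²⟩ = 192.329 meV².
C_V/k_B = (⟨E²⟩ − ⟨E⟩²)/(kT)² = (192.329 − 2.74900)/750.760 = 0.2525.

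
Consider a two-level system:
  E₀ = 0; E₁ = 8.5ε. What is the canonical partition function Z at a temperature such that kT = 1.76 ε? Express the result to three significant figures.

Z = 1.01

Eᵢ/kT = 0, 4.8295.
Z = Σ e^(−Eᵢ/kT) = e^(−0) + e^(−4.8295) = 1.0000 + 0.0079905 = 1.0080.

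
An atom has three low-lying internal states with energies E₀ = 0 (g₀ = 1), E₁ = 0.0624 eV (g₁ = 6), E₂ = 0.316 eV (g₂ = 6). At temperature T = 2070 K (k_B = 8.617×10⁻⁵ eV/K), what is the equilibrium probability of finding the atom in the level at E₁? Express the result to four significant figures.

0.6767

k_BT = 8.617×10⁻⁵ × 2070 K = 0.178372 eV.
Eᵢ/kT = 0, 0.349831, 1.77158.
Z = Σ gᵢe^(−Eᵢ/kT) = 1·e^(−0) + 6·e^(−0.349831) + 6·e^(−1.77158) = 1.00000 + 4.22884 + 1.02038 = 6.24922.
P₁ = g₁ e^(−E₁/kT) / Z = 4.22884/6.24922 = 0.6767.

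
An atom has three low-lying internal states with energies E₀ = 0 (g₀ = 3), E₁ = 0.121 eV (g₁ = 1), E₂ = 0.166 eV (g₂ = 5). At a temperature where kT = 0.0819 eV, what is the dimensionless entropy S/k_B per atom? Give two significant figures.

Eᵢ/kT = 0, 1.477, 2.027.
Z = Σ gᵢe^(−Eᵢ/kT) = 3·e^(−0) + 1·e^(−1.477) + 5·e^(−2.027) = 3.000 + 0.2283 + 0.6587 = 3.887.
⟨E⟩ = Σ EᵢPᵢ = 0.03524 eV.
S/k_B = ln Z + ⟨E⟩/kT = ln(3.887) + 0.03524/0.0819 = 1.358 + 0.4303 = 1.8.

1.8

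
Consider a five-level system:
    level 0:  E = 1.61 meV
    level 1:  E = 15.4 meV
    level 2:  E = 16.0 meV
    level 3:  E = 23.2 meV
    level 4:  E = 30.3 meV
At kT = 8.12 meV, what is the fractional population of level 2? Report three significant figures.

0.117

Eᵢ/kT = 0.19828, 1.8966, 1.9704, 2.8571, 3.7315.
Z = Σ e^(−Eᵢ/kT) = e^(−0.19828) + e^(−1.8966) + e^(−1.9704) + e^(−2.8571) + e^(−3.7315) = 0.82014 + 0.15008 + 0.13940 + 0.057435 + 0.023957 = 1.1910.
P₂ = e^(−E₂/kT) / Z = 0.13940/1.1910 = 0.117.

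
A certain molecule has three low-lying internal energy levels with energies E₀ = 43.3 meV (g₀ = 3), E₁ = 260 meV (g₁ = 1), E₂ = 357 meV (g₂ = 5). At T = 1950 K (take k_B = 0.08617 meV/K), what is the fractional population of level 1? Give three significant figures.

0.0680

k_BT = 0.08617 × 1950 K = 168.03 meV.
Eᵢ/kT = 0.25769, 1.5473, 2.1246.
Z = Σ gᵢe^(−Eᵢ/kT) = 3·e^(−0.25769) + 1·e^(−1.5473) + 5·e^(−2.1246) = 2.3185 + 0.21282 + 0.59740 = 3.1287.
P₁ = g₁ e^(−E₁/kT) / Z = 0.21282/3.1287 = 0.0680.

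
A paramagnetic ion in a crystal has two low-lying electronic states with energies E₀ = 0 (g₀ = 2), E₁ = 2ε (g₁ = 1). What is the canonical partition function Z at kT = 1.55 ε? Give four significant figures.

Z = 2.275

Eᵢ/kT = 0, 1.29032.
Z = Σ gᵢe^(−Eᵢ/kT) = 2·e^(−0) + 1·e^(−1.29032) = 2.00000 + 0.275183 = 2.27518.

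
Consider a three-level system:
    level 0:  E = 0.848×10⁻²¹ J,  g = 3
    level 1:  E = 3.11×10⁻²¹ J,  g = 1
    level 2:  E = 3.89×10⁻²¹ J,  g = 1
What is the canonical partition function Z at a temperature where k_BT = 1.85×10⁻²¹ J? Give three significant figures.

Z = 2.21

Eᵢ/kT = 0.45838, 1.6811, 2.1027.
Z = Σ gᵢe^(−Eᵢ/kT) = 3·e^(−0.45838) + 1·e^(−1.6811) + 1·e^(−2.1027) = 1.8969 + 0.18617 + 0.12213 = 2.2052.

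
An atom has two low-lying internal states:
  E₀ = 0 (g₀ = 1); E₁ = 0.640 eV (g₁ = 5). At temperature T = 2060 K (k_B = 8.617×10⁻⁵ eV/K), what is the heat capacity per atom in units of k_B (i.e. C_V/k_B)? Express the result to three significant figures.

1.37

k_BT = 8.617×10⁻⁵ × 2060 K = 0.17751 eV.
Eᵢ/kT = 0, 3.6054.
Z = Σ gᵢe^(−Eᵢ/kT) = 1·e^(−0) + 5·e^(−3.6054) = 1.0000 + 0.13588 = 1.1359.
⟨E⟩ = 0.076559 eV, ⟨E²⟩ = 0.048998 eV².
C_V/k_B = (⟨E²⟩ − ⟨E⟩²)/(kT)² = (0.048998 − 0.0058613)/0.031510 = 1.37.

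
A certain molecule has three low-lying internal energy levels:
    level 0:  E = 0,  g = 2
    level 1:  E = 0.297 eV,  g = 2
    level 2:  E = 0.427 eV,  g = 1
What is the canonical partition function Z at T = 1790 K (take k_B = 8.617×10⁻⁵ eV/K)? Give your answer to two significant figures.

Z = 2.4

k_BT = 8.617×10⁻⁵ × 1790 K = 0.1542 eV.
Eᵢ/kT = 0, 1.926, 2.769.
Z = Σ gᵢe^(−Eᵢ/kT) = 2·e^(−0) + 2·e^(−1.926) + 1·e^(−2.769) = 2.000 + 0.2915 + 0.06272 = 2.354.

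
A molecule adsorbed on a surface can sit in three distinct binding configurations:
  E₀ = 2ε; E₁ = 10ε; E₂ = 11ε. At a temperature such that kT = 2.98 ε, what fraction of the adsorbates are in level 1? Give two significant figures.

0.061

Eᵢ/kT = 0.6711, 3.356, 3.691.
Z = Σ e^(−Eᵢ/kT) = e^(−0.6711) + e^(−3.356) + e^(−3.691) = 0.5111 + 0.03487 + 0.02495 = 0.5709.
P₁ = e^(−E₁/kT) / Z = 0.03487/0.5709 = 0.061.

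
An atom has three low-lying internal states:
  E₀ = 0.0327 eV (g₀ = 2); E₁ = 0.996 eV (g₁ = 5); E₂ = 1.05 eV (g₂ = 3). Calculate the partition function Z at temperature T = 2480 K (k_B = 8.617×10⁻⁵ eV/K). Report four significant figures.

Z = 1.786

k_BT = 8.617×10⁻⁵ × 2480 K = 0.213702 eV.
Eᵢ/kT = 0.153017, 4.66070, 4.91338.
Z = Σ gᵢe^(−Eᵢ/kT) = 2·e^(−0.153017) + 5·e^(−4.66070) + 3·e^(−4.91338) = 1.71623 + 0.0472992 + 0.0220428 = 1.78557.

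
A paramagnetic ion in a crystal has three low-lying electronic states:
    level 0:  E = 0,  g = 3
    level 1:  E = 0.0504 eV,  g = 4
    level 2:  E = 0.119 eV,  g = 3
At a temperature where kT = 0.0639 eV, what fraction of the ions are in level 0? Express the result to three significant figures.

Eᵢ/kT = 0, 0.78873, 1.8623.
Z = Σ gᵢe^(−Eᵢ/kT) = 3·e^(−0) + 4·e^(−0.78873) + 3·e^(−1.8623) = 3.0000 + 1.8177 + 0.46594 = 5.2836.
P₀ = g₀ e^(−E₀/kT) / Z = 3.0000/5.2836 = 0.568.

0.568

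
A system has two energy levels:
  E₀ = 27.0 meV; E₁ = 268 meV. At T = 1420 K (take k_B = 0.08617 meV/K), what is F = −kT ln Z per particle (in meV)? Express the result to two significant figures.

11 meV

k_BT = 0.08617 × 1420 K = 122.4 meV.
Eᵢ/kT = 0.2206, 2.190.
Z = Σ e^(−Eᵢ/kT) = e^(−0.2206) + e^(−2.190) = 0.8020 + 0.1119 = 0.9139.
F = −kT ln Z = −122.4 × ln(0.9139) = −122.4 × -0.09003 = 11 meV.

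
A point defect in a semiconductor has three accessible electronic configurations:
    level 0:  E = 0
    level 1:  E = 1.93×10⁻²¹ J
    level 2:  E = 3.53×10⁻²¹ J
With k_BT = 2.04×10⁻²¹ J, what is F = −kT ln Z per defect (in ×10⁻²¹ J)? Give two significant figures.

-0.91 ×10⁻²¹ J

Eᵢ/kT = 0, 0.9461, 1.730.
Z = Σ e^(−Eᵢ/kT) = e^(−0) + e^(−0.9461) + e^(−1.730) = 1.000 + 0.3883 + 0.1773 = 1.566.
F = −kT ln Z = −2.04 × ln(1.566) = −2.04 × 0.4485 = -0.91 ×10⁻²¹ J.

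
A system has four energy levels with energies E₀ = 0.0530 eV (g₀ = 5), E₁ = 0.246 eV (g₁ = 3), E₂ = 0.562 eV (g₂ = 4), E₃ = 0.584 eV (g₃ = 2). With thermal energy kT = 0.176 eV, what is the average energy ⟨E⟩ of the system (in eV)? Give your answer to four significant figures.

0.1097 eV

Eᵢ/kT = 0.301136, 1.39773, 3.19318, 3.31818.
Z = Σ gᵢe^(−Eᵢ/kT) = 5·e^(−0.301136) + 3·e^(−1.39773) + 4·e^(−3.19318) + 2·e^(−3.31818) = 3.69989 + 0.741472 + 0.164165 + 0.0724374 = 4.67796.
⟨E⟩ = Σ Eᵢ gᵢe^(−Eᵢ/kT) / Z = (0.0530·3.69989 + 0.246·0.741472 + 0.562·0.164165 + 0.584·0.0724374) / 4.67796 = 0.1097 eV.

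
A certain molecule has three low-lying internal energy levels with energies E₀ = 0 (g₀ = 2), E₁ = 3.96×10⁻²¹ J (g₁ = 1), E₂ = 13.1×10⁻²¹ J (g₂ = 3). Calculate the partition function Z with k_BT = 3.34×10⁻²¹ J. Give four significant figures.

Z = 2.365

Eᵢ/kT = 0, 1.18563, 3.92216.
Z = Σ gᵢe^(−Eᵢ/kT) = 2·e^(−0) + 1·e^(−1.18563) + 3·e^(−3.92216) = 2.00000 + 0.305554 + 0.0593949 = 2.36495.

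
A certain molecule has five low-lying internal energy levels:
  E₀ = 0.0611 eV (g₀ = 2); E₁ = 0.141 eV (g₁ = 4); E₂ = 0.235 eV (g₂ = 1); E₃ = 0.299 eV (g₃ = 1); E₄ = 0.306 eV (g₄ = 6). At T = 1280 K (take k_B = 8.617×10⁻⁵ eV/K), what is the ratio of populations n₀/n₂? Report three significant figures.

9.68

k_BT = 8.617×10⁻⁵ × 1280 K = 0.11030 eV.
n₀/n₂ = (g₀/g₂) exp[−(E₀−E₂)/kT] = (2/1) × exp(−(-0.1739 eV)/(0.11030 eV)) = (2/1) × exp(1.5766) = 9.68.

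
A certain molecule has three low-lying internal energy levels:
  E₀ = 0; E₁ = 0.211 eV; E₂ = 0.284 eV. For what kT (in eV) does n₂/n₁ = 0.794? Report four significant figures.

n₂/n₁ = exp[−(E₂−E₁)/kT] = 0.794.
⇒ (E₂−E₁)/kT = ln(1/0.794) = ln(1.25945) = 0.230675.
kT = 0.073 eV / 0.230675 = 0.3165 eV.

0.3165 eV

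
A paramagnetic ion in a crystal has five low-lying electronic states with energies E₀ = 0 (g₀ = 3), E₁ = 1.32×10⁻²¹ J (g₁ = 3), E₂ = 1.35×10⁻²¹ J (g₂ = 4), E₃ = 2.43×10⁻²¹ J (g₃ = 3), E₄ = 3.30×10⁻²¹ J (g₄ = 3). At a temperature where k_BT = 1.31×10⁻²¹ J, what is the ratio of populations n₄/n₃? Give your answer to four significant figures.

0.5147

n₄/n₃ = (g₄/g₃) exp[−(E₄−E₃)/kT] = (3/3) × exp(−(0.87 ×10⁻²¹ J)/(1.31 ×10⁻²¹ J)) = (3/3) × exp(-0.664122) = 0.5147.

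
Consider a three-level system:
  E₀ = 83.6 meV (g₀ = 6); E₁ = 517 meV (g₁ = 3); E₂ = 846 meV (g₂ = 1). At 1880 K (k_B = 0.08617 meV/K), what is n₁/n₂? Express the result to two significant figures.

23

k_BT = 0.08617 × 1880 K = 162.0 meV.
n₁/n₂ = (g₁/g₂) exp[−(E₁−E₂)/kT] = (3/1) × exp(−(-329 meV)/(162.0 meV)) = (3/1) × exp(2.031) = 23.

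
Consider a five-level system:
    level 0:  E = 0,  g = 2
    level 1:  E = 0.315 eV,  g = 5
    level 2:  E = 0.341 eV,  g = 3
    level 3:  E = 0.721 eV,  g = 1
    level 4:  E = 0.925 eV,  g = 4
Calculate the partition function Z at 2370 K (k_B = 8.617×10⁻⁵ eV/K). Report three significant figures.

k_BT = 8.617×10⁻⁵ × 2370 K = 0.20422 eV.
Eᵢ/kT = 0, 1.5425, 1.6698, 3.5305, 4.5294.
Z = Σ gᵢe^(−Eᵢ/kT) = 2·e^(−0) + 5·e^(−1.5425) + 3·e^(−1.6698) + 1·e^(−3.5305) + 4·e^(−4.5294) = 2.0000 + 1.0692 + 0.56485 + 0.029290 + 0.043149 = 3.7065.

Z = 3.71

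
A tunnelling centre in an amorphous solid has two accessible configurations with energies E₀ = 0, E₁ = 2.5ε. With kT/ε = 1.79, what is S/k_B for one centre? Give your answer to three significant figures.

Eᵢ/kT = 0, 1.3966.
Z = Σ e^(−Eᵢ/kT) = e^(−0) + e^(−1.3966) = 1.0000 + 0.24744 = 1.2474.
⟨E⟩ = Σ EᵢPᵢ = 0.49591 ε.
S/k_B = ln Z + ⟨E⟩/kT = ln(1.2474) + 0.49591/1.79 = 0.22106 + 0.27704 = 0.498.

0.498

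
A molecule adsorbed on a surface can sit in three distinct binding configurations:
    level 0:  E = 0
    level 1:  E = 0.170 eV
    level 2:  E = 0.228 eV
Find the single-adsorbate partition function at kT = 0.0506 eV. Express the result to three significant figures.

Eᵢ/kT = 0, 3.3597, 4.5059.
Z = Σ e^(−Eᵢ/kT) = e^(−0) + e^(−3.3597) + e^(−4.5059) = 1.0000 + 0.034746 + 0.011044 = 1.0458.

Z = 1.05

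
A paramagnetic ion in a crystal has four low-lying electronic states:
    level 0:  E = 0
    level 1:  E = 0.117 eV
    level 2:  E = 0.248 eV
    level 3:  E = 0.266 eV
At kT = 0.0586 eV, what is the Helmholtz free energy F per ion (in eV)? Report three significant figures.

-0.00875 eV

Eᵢ/kT = 0, 1.9966, 4.2321, 4.5392.
Z = Σ e^(−Eᵢ/kT) = e^(−0) + e^(−1.9966) + e^(−4.2321) + e^(−4.5392) = 1.0000 + 0.13580 + 0.014522 + 0.010682 = 1.1610.
F = −kT ln Z = −0.0586 × ln(1.1610) = −0.0586 × 0.14928 = -0.00875 eV.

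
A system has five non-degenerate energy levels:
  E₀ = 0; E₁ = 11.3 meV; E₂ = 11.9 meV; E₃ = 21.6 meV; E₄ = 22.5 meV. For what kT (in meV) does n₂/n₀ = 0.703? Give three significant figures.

33.8 meV

n₂/n₀ = exp[−(E₂−E₀)/kT] = 0.703.
⇒ (E₂−E₀)/kT = ln(1/0.703) = ln(1.4225) = 0.35242.
kT = 11.9 meV / 0.35242 = 33.8 meV.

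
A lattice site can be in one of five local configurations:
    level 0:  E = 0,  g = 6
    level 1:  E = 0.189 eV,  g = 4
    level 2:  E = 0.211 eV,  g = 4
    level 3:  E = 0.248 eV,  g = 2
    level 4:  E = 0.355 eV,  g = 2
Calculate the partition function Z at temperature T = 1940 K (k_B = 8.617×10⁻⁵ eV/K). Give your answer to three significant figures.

Z = 9.12

k_BT = 8.617×10⁻⁵ × 1940 K = 0.16717 eV.
Eᵢ/kT = 0, 1.1306, 1.2622, 1.4835, 2.1236.
Z = Σ gᵢe^(−Eᵢ/kT) = 6·e^(−0) + 4·e^(−1.1306) + 4·e^(−1.2622) + 2·e^(−1.4835) + 2·e^(−2.1236) = 6.0000 + 1.2914 + 1.1321 + 0.45368 + 0.23920 = 9.1164.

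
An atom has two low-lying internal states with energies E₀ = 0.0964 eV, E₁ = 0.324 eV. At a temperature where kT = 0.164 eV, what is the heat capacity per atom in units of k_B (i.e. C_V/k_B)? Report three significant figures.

0.308

Eᵢ/kT = 0.58780, 1.9756.
Z = Σ e^(−Eᵢ/kT) = e^(−0.58780) + e^(−1.9756) = 0.55555 + 0.13868 = 0.69423.
⟨E⟩ = 0.14187 eV, ⟨E²⟩ = 0.028407 eV².
C_V/k_B = (⟨E²⟩ − ⟨E⟩²)/(kT)² = (0.028407 − 0.020127)/0.026896 = 0.308.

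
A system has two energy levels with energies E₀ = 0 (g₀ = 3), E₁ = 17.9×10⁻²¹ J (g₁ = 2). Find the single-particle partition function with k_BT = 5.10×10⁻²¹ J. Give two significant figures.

Z = 3.1

Eᵢ/kT = 0, 3.510.
Z = Σ gᵢe^(−Eᵢ/kT) = 3·e^(−0) + 2·e^(−3.510) = 3.000 + 0.05979 = 3.060.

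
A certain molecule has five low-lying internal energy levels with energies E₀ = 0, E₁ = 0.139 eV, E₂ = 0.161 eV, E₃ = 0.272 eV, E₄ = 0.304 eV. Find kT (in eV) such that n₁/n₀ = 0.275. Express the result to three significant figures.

n₁/n₀ = exp[−(E₁−E₀)/kT] = 0.275.
⇒ (E₁−E₀)/kT = ln(1/0.275) = ln(3.6364) = 1.2910.
kT = 0.139 eV / 1.2910 = 0.108 eV.

0.108 eV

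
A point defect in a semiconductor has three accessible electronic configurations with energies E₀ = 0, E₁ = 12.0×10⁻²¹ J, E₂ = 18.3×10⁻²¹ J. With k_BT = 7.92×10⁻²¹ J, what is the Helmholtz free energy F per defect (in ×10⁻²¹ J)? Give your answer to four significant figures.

-2.193 ×10⁻²¹ J

Eᵢ/kT = 0, 1.51515, 2.31061.
Z = Σ e^(−Eᵢ/kT) = e^(−0) + e^(−1.51515) + e^(−2.31061) = 1.00000 + 0.219775 + 0.0992007 = 1.31898.
F = −kT ln Z = −7.92 × ln(1.31898) = −7.92 × 0.276859 = -2.193 ×10⁻²¹ J.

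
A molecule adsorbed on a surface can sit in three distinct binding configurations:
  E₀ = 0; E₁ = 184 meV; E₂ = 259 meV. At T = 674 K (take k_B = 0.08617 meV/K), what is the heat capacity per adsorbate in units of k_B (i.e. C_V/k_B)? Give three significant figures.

k_BT = 0.08617 × 674 K = 58.079 meV.
Eᵢ/kT = 0, 3.1681, 4.4594.
Z = Σ e^(−Eᵢ/kT) = e^(−0) + e^(−3.1681) + e^(−4.4594) = 1.0000 + 0.042083 + 0.011569 = 1.0537.
⟨E⟩ = 10.192 meV, ⟨E²⟩ = 2088.7 meV².
C_V/k_B = (⟨E²⟩ − ⟨E⟩²)/(kT)² = (2088.7 − 103.88)/3373.2 = 0.588.

0.588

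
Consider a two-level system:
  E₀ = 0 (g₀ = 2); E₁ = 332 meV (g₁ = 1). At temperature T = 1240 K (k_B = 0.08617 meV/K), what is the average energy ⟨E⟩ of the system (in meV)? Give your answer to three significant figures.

k_BT = 0.08617 × 1240 K = 106.85 meV.
Eᵢ/kT = 0, 3.1072.
Z = Σ gᵢe^(−Eᵢ/kT) = 2·e^(−0) + 1·e^(−3.1072) = 2.0000 + 0.044726 = 2.0447.
⟨E⟩ = Σ Eᵢ gᵢe^(−Eᵢ/kT) / Z = (0·2.0000 + 332·0.044726) / 2.0447 = 7.26 meV.

7.26 meV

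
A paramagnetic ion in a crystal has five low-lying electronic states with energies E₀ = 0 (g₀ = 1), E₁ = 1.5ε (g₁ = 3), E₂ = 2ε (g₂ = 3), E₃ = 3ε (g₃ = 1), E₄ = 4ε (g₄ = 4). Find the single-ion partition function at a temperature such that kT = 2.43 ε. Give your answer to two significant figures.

Eᵢ/kT = 0, 0.6173, 0.8230, 1.235, 1.646.
Z = Σ gᵢe^(−Eᵢ/kT) = 1·e^(−0) + 3·e^(−0.6173) + 3·e^(−0.8230) + 1·e^(−1.235) + 4·e^(−1.646) = 1.000 + 1.618 + 1.317 + 0.2908 + 0.7713 = 4.997.

Z = 5.0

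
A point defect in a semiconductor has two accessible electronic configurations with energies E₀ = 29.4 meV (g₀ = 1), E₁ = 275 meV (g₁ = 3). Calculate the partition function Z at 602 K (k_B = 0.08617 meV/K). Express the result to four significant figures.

Z = 0.5823

k_BT = 0.08617 × 602 K = 51.8743 meV.
Eᵢ/kT = 0.566755, 5.30128.
Z = Σ gᵢe^(−Eᵢ/kT) = 1·e^(−0.566755) + 3·e^(−5.30128) = 0.567364 + 0.0149556 = 0.582320.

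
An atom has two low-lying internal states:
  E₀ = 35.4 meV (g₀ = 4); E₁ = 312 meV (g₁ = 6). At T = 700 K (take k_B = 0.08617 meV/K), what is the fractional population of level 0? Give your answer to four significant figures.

k_BT = 0.08617 × 700 K = 60.3190 meV.
Eᵢ/kT = 0.586880, 5.17250.
Z = Σ gᵢe^(−Eᵢ/kT) = 4·e^(−0.586880) + 6·e^(−5.17250) = 2.22424 + 0.0340223 = 2.25826.
P₀ = g₀ e^(−E₀/kT) / Z = 2.22424/2.25826 = 0.9849.

0.9849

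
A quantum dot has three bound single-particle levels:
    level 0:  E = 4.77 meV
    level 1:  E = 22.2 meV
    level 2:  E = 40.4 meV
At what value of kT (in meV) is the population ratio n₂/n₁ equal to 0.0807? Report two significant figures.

7.2 meV

n₂/n₁ = exp[−(E₂−E₁)/kT] = 0.0807.
⇒ (E₂−E₁)/kT = ln(1/0.0807) = ln(12.39) = 2.517.
kT = 18.2 meV / 2.517 = 7.2 meV.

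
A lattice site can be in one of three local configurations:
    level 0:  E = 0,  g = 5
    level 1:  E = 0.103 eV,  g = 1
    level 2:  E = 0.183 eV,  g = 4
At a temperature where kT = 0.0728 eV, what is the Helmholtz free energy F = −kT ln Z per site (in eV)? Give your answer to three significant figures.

-0.125 eV

Eᵢ/kT = 0, 1.4148, 2.5137.
Z = Σ gᵢe^(−Eᵢ/kT) = 5·e^(−0) + 1·e^(−1.4148) + 4·e^(−2.5137) = 5.0000 + 0.24297 + 0.32387 = 5.5668.
F = −kT ln Z = −0.0728 × ln(5.5668) = −0.0728 × 1.7168 = -0.125 eV.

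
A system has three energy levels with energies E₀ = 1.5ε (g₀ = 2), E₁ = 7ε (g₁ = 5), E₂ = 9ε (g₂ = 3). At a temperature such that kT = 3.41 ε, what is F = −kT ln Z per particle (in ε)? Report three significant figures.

-2.60 ε

Eᵢ/kT = 0.43988, 2.0528, 2.6393.
Z = Σ gᵢe^(−Eᵢ/kT) = 2·e^(−0.43988) + 5·e^(−2.0528) + 3·e^(−2.6393) = 1.2882 + 0.64187 + 0.21423 = 2.1443.
F = −kT ln Z = −3.41 × ln(2.1443) = −3.41 × 0.76281 = -2.60 ε.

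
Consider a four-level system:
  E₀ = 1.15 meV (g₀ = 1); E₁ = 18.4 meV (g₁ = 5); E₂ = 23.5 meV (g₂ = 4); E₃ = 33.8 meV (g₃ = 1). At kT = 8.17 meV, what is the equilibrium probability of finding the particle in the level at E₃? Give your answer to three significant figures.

Eᵢ/kT = 0.14076, 2.2521, 2.8764, 4.1371.
Z = Σ gᵢe^(−Eᵢ/kT) = 1·e^(−0.14076) + 5·e^(−2.2521) + 4·e^(−2.8764) + 1·e^(−4.1371) = 0.86870 + 0.52589 + 0.22535 + 0.015969 = 1.6359.
P₃ = g₃ e^(−E₃/kT) / Z = 0.015969/1.6359 = 0.00976.

0.00976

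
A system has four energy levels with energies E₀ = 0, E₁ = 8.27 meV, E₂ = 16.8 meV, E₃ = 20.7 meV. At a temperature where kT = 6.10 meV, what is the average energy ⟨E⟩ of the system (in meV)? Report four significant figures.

Eᵢ/kT = 0, 1.35574, 2.75410, 3.39344.
Z = Σ e^(−Eᵢ/kT) = e^(−0) + e^(−1.35574) + e^(−2.75410) + e^(−3.39344) = 1.00000 + 0.257756 + 0.0636663 + 0.0335929 = 1.35502.
⟨E⟩ = Σ Eᵢ e^(−Eᵢ/kT) / Z = (0·1.00000 + 8.27·0.257756 + 16.8·0.0636663 + 20.7·0.0335929) / 1.35502 = 2.876 meV.

2.876 meV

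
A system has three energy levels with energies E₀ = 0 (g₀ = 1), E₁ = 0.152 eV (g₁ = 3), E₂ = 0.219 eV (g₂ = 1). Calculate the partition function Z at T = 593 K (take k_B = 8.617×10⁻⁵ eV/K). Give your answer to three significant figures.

Z = 1.17

k_BT = 8.617×10⁻⁵ × 593 K = 0.051099 eV.
Eᵢ/kT = 0, 2.9746, 4.2858.
Z = Σ gᵢe^(−Eᵢ/kT) = 1·e^(−0) + 3·e^(−2.9746) + 1·e^(−4.2858) = 1.0000 + 0.15320 + 0.013763 = 1.1670.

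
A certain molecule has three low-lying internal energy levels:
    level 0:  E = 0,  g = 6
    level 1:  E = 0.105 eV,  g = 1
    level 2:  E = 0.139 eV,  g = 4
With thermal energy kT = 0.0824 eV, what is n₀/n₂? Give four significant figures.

8.104

n₀/n₂ = (g₀/g₂) exp[−(E₀−E₂)/kT] = (6/4) × exp(−(-0.139 eV)/(0.0824 eV)) = (6/4) × exp(1.68689) = 8.104.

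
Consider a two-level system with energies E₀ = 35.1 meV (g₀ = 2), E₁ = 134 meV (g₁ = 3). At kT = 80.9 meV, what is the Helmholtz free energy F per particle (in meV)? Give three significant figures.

Eᵢ/kT = 0.43387, 1.6564.
Z = Σ gᵢe^(−Eᵢ/kT) = 2·e^(−0.43387) + 3·e^(−1.6564) = 1.2960 + 0.57247 = 1.8685.
F = −kT ln Z = −80.9 × ln(1.8685) = −80.9 × 0.62514 = -50.6 meV.

-50.6 meV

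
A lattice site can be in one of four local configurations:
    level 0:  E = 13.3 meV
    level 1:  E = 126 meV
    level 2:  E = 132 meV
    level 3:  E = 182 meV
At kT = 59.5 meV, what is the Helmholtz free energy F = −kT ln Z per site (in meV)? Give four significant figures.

Eᵢ/kT = 0.223529, 2.11765, 2.21849, 3.05882.
Z = Σ e^(−Eᵢ/kT) = e^(−0.223529) + e^(−2.11765) + e^(−2.21849) + e^(−3.05882) = 0.799692 + 0.120314 + 0.108773 + 0.0469431 = 1.07572.
F = −kT ln Z = −59.5 × ln(1.07572) = −59.5 × 0.0729902 = -4.343 meV.

-4.343 meV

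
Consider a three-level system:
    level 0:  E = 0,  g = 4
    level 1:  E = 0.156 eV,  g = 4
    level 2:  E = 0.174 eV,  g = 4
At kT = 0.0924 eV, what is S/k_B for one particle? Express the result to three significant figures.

2.12

Eᵢ/kT = 0, 1.6883, 1.8831.
Z = Σ gᵢe^(−Eᵢ/kT) = 4·e^(−0) + 4·e^(−1.6883) + 4·e^(−1.8831) = 4.0000 + 0.73933 + 0.60847 = 5.3478.
⟨E⟩ = Σ EᵢPᵢ = 0.041365 eV.
S/k_B = ln Z + ⟨E⟩/kT = ln(5.3478) + 0.041365/0.0924 = 1.6767 + 0.44767 = 2.12.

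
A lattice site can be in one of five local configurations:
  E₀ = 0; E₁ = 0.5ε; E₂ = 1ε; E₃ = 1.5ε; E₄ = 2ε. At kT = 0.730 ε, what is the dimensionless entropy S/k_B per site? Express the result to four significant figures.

1.249

Eᵢ/kT = 0, 0.684932, 1.36986, 2.05479, 2.73973.
Z = Σ e^(−Eᵢ/kT) = e^(−0) + e^(−0.684932) + e^(−1.36986) + e^(−2.05479) + e^(−2.73973) = 1.00000 + 0.504125 + 0.254143 + 0.128120 + 0.0645878 = 1.95098.
⟨E⟩ = Σ EᵢPᵢ = 0.424177 ε.
S/k_B = ln Z + ⟨E⟩/kT = ln(1.95098) + 0.424177/0.730 = 0.668332 + 0.581064 = 1.249.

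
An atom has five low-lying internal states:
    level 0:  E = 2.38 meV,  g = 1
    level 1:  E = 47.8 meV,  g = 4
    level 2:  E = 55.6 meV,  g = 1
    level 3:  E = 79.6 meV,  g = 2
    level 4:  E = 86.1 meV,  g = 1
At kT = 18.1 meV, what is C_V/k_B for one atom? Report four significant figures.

1.634

Eᵢ/kT = 0.131492, 2.64088, 3.07182, 4.39779, 4.75691.
Z = Σ gᵢe^(−Eᵢ/kT) = 1·e^(−0.131492) + 4·e^(−2.64088) + 1·e^(−3.07182) + 2·e^(−4.39779) + 1·e^(−4.75691) = 0.876786 + 0.285194 + 0.0463367 + 0.0246090 + 0.00859212 = 1.24152.
⟨E⟩ = 16.9099 meV, ⟨E²⟩ = 821.134 meV².
C_V/k_B = (⟨E²⟩ − ⟨E⟩²)/(kT)² = (821.134 − 285.945)/327.610 = 1.634.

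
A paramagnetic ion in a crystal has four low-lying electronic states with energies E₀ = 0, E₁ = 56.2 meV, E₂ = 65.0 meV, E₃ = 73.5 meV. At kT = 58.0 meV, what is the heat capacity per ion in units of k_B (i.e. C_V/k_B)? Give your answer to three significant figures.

0.312

Eᵢ/kT = 0, 0.96897, 1.1207, 1.2672.
Z = Σ e^(−Eᵢ/kT) = e^(−0) + e^(−0.96897) + e^(−1.1207) + e^(−1.2672) = 1.0000 + 0.37947 + 0.32605 + 0.28162 = 1.9871.
⟨E⟩ = 31.814 meV, ⟨E²⟩ = 2062.0 meV².
C_V/k_B = (⟨E²⟩ − ⟨E⟩²)/(kT)² = (2062.0 − 1012.1)/3364.0 = 0.312.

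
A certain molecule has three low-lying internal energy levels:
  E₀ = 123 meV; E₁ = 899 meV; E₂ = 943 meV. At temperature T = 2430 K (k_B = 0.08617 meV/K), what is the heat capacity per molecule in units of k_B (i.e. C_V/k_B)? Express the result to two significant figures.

0.59

k_BT = 0.08617 × 2430 K = 209.4 meV.
Eᵢ/kT = 0.5874, 4.293, 4.503.
Z = Σ e^(−Eᵢ/kT) = e^(−0.5874) + e^(−4.293) + e^(−4.503) = 0.5558 + 0.01366 + 0.01108 = 0.5805.
⟨E⟩ = 156.9 meV, ⟨E²⟩ = 50480 meV².
C_V/k_B = (⟨E²⟩ − ⟨E⟩²)/(kT)² = (50480 − 24620)/43850 = 0.59.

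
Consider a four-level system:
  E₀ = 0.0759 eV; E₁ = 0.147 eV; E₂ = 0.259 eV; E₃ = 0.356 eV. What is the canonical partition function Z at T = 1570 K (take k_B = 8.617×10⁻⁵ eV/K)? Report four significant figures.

k_BT = 8.617×10⁻⁵ × 1570 K = 0.135287 eV.
Eᵢ/kT = 0.561030, 1.08658, 1.91445, 2.63144.
Z = Σ e^(−Eᵢ/kT) = e^(−0.561030) + e^(−1.08658) + e^(−1.91445) + e^(−2.63144) = 0.570621 + 0.337368 + 0.147423 + 0.0719747 = 1.12739.

Z = 1.127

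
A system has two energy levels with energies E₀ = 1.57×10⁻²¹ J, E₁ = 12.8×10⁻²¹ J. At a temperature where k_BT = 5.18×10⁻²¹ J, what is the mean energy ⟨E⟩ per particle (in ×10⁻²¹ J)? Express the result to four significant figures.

2.723 ×10⁻²¹ J

Eᵢ/kT = 0.303089, 2.47104.
Z = Σ e^(−Eᵢ/kT) = e^(−0.303089) + e^(−2.47104) = 0.738533 + 0.0844969 = 0.823030.
⟨E⟩ = Σ Eᵢ e^(−Eᵢ/kT) / Z = (1.57·0.738533 + 12.8·0.0844969) / 0.823030 = 2.723 ×10⁻²¹ J.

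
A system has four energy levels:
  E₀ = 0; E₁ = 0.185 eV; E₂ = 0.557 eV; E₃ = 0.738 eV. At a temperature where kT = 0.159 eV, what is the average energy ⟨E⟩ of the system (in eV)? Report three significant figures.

Eᵢ/kT = 0, 1.1635, 3.5031, 4.6415.
Z = Σ e^(−Eᵢ/kT) = e^(−0) + e^(−1.1635) + e^(−3.5031) + e^(−4.6415) = 1.0000 + 0.31239 + 0.030104 + 0.0096432 = 1.3521.
⟨E⟩ = Σ Eᵢ e^(−Eᵢ/kT) / Z = (0·1.0000 + 0.185·0.31239 + 0.557·0.030104 + 0.738·0.0096432) / 1.3521 = 0.0604 eV.

0.0604 eV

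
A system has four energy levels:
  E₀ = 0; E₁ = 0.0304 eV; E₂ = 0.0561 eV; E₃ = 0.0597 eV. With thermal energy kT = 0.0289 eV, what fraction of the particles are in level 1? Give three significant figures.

0.216

Eᵢ/kT = 0, 1.0519, 1.9412, 2.0657.
Z = Σ e^(−Eᵢ/kT) = e^(−0) + e^(−1.0519) + e^(−1.9412) + e^(−2.0657) = 1.0000 + 0.34927 + 0.14353 + 0.12673 = 1.6195.
P₁ = e^(−E₁/kT) / Z = 0.34927/1.6195 = 0.216.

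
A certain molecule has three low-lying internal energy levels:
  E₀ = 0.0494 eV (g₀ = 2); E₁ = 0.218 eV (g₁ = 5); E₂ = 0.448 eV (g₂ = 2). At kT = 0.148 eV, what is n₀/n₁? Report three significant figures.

1.25

n₀/n₁ = (g₀/g₁) exp[−(E₀−E₁)/kT] = (2/5) × exp(−(-0.1686 eV)/(0.148 eV)) = (2/5) × exp(1.1392) = 1.25.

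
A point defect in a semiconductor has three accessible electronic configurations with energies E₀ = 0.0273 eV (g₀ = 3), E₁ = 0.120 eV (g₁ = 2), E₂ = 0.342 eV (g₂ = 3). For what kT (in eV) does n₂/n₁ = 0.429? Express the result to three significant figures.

0.177 eV

n₂/n₁ = (g₂/g₁) exp[−(E₂−E₁)/kT] = 0.429.
⇒ (E₂−E₁)/kT = ln((3/2)/0.429) = ln(3.4965) = 1.2518.
kT = 0.222 eV / 1.2518 = 0.177 eV.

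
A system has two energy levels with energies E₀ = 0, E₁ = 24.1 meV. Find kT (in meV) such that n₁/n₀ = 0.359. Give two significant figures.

n₁/n₀ = exp[−(E₁−E₀)/kT] = 0.359.
⇒ (E₁−E₀)/kT = ln(1/0.359) = ln(2.786) = 1.025.
kT = 24.1 meV / 1.025 = 24 meV.

24 meV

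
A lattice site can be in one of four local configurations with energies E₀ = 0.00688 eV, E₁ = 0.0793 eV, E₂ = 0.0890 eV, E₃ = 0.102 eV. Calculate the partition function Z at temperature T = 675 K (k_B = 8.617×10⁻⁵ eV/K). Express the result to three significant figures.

Z = 1.53

k_BT = 8.617×10⁻⁵ × 675 K = 0.058165 eV.
Eᵢ/kT = 0.11828, 1.3634, 1.5301, 1.7536.
Z = Σ e^(−Eᵢ/kT) = e^(−0.11828) + e^(−1.3634) + e^(−1.5301) + e^(−1.7536) = 0.88845 + 0.25579 + 0.21651 + 0.17315 = 1.5339.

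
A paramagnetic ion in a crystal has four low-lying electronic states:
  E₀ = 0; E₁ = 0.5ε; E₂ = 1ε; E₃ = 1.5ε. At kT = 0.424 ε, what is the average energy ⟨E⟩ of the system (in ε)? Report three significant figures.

0.204 ε

Eᵢ/kT = 0, 1.1792, 2.3585, 3.5377.
Z = Σ e^(−Eᵢ/kT) = e^(−0) + e^(−1.1792) + e^(−2.3585) + e^(−3.5377) = 1.0000 + 0.30752 + 0.094562 + 0.029080 = 1.4312.
⟨E⟩ = Σ Eᵢ e^(−Eᵢ/kT) / Z = (0·1.0000 + 0.5·0.30752 + 1·0.094562 + 1.5·0.029080) / 1.4312 = 0.204 ε.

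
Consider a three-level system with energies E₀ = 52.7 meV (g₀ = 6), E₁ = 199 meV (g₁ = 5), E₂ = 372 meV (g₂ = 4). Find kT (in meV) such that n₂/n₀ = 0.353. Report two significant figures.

500 meV

n₂/n₀ = (g₂/g₀) exp[−(E₂−E₀)/kT] = 0.353.
⇒ (E₂−E₀)/kT = ln((4/6)/0.353) = ln(1.889) = 0.6360.
kT = 319.3 meV / 0.6360 = 500 meV.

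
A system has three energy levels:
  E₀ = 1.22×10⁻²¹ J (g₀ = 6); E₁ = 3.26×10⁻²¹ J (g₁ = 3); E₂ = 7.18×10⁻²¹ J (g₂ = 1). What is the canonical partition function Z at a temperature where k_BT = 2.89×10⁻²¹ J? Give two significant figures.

Z = 5.0

Eᵢ/kT = 0.4221, 1.128, 2.484.
Z = Σ gᵢe^(−Eᵢ/kT) = 6·e^(−0.4221) + 3·e^(−1.128) + 1·e^(−2.484) = 3.934 + 0.9710 + 0.08341 = 4.988.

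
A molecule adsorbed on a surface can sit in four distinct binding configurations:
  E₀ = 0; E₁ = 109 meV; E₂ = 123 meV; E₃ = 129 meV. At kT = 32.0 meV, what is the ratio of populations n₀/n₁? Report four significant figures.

n₀/n₁ = exp[−(E₀−E₁)/kT] = exp(−(-109 meV)/(32.0 meV)) = exp(3.40625) = 30.15.

30.15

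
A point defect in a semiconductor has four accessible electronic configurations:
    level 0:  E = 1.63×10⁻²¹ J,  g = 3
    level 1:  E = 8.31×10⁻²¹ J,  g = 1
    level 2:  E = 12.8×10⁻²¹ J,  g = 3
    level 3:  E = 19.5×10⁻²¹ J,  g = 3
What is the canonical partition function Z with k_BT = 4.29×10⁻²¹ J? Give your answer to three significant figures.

Z = 2.38

Eᵢ/kT = 0.37995, 1.9371, 2.9837, 4.5455.
Z = Σ gᵢe^(−Eᵢ/kT) = 3·e^(−0.37995) + 1·e^(−1.9371) + 3·e^(−2.9837) + 3·e^(−4.5455) = 2.0517 + 0.14412 + 0.15182 + 0.031845 = 2.3795.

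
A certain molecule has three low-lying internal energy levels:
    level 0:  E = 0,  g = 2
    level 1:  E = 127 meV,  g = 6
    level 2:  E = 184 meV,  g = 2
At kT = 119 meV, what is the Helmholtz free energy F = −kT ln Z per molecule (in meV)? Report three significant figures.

Eᵢ/kT = 0, 1.0672, 1.5462.
Z = Σ gᵢe^(−Eᵢ/kT) = 2·e^(−0) + 6·e^(−1.0672) + 2·e^(−1.5462) = 2.0000 + 2.0638 + 0.42611 = 4.4899.
F = −kT ln Z = −119 × ln(4.4899) = −119 × 1.5018 = -179 meV.

-179 meV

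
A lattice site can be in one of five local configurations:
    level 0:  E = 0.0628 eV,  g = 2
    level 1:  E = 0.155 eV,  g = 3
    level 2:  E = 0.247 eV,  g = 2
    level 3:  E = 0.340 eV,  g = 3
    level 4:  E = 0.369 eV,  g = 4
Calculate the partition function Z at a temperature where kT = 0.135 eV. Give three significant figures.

Eᵢ/kT = 0.46519, 1.1481, 1.8296, 2.5185, 2.7333.
Z = Σ gᵢe^(−Eᵢ/kT) = 2·e^(−0.46519) + 3·e^(−1.1481) + 2·e^(−1.8296) + 3·e^(−2.5185) + 4·e^(−2.7333) = 1.2560 + 0.95172 + 0.32096 + 0.24174 + 0.26002 = 3.0304.

Z = 3.03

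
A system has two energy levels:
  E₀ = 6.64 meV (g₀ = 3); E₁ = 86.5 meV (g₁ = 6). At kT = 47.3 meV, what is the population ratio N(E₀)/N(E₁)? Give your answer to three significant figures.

2.71

n₀/n₁ = (g₀/g₁) exp[−(E₀−E₁)/kT] = (3/6) × exp(−(-79.86 meV)/(47.3 meV)) = (3/6) × exp(1.6884) = 2.71.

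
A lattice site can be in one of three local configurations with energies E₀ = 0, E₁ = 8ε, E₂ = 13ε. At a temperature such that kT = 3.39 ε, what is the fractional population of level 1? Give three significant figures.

Eᵢ/kT = 0, 2.3599, 3.8348.
Z = Σ e^(−Eᵢ/kT) = e^(−0) + e^(−2.3599) + e^(−3.8348) = 1.0000 + 0.094430 + 0.021606 = 1.1160.
P₁ = e^(−E₁/kT) / Z = 0.094430/1.1160 = 0.0846.

0.0846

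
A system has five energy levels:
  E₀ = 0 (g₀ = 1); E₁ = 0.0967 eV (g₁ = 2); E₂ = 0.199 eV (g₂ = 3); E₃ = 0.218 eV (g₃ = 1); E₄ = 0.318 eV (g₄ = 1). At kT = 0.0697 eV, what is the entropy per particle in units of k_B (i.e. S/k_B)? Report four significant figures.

1.340

Eᵢ/kT = 0, 1.38737, 2.85509, 3.12769, 4.56241.
Z = Σ gᵢe^(−Eᵢ/kT) = 1·e^(−0) + 2·e^(−1.38737) + 3·e^(−2.85509) + 1·e^(−3.12769) + 1·e^(−4.56241) = 1.00000 + 0.499462 + 0.172652 + 0.0438189 + 0.0104369 = 1.72637.
⟨E⟩ = Σ EᵢPᵢ = 0.0553341 eV.
S/k_B = ln Z + ⟨E⟩/kT = ln(1.72637) + 0.0553341/0.0697 = 0.546021 + 0.793890 = 1.340.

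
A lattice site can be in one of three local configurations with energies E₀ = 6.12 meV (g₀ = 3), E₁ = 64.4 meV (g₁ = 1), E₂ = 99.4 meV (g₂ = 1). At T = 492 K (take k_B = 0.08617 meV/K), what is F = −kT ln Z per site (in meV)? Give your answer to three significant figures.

-45.3 meV

k_BT = 0.08617 × 492 K = 42.396 meV.
Eᵢ/kT = 0.14435, 1.5190, 2.3446.
Z = Σ gᵢe^(−Eᵢ/kT) = 3·e^(−0.14435) + 1·e^(−1.5190) + 1·e^(−2.3446) = 2.5968 + 0.21893 + 0.095886 = 2.9116.
F = −kT ln Z = −42.396 × ln(2.9116) = −42.396 × 1.0687 = -45.3 meV.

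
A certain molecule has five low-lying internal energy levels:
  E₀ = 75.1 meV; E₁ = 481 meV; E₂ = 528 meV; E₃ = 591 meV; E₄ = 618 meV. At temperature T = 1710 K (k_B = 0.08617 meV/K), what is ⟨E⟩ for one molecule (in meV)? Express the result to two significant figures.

k_BT = 0.08617 × 1710 K = 147.4 meV.
Eᵢ/kT = 0.5095, 3.263, 3.582, 4.009, 4.193.
Z = Σ e^(−Eᵢ/kT) = e^(−0.5095) + e^(−3.263) + e^(−3.582) + e^(−4.009) + e^(−4.193) = 0.6008 + 0.03827 + 0.02782 + 0.01815 + 0.01510 = 0.7001.
⟨E⟩ = Σ Eᵢ e^(−Eᵢ/kT) / Z = (75.1·0.6008 + 481·0.03827 + 528·0.02782 + 591·0.01815 + 618·0.01510) / 0.7001 = 140 meV.

140 meV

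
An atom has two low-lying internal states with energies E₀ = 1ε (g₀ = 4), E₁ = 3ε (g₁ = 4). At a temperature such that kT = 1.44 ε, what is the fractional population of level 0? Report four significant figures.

0.8004

Eᵢ/kT = 0.694444, 2.08333.
Z = Σ gᵢe^(−Eᵢ/kT) = 4·e^(−0.694444) + 4·e^(−2.08333) = 1.99741 + 0.498060 = 2.49547.
P₀ = g₀ e^(−E₀/kT) / Z = 1.99741/2.49547 = 0.8004.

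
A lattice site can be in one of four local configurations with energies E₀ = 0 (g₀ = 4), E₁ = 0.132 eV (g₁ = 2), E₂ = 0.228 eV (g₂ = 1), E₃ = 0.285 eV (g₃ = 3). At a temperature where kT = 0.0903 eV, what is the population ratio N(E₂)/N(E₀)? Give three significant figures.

n₂/n₀ = (g₂/g₀) exp[−(E₂−E₀)/kT] = (1/4) × exp(−(0.228 eV)/(0.0903 eV)) = (1/4) × exp(-2.5249) = 0.0200.

0.0200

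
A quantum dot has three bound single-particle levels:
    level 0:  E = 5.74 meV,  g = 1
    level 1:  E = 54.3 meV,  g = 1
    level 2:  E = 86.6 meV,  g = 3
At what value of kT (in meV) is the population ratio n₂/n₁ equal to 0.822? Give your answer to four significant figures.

24.95 meV

n₂/n₁ = (g₂/g₁) exp[−(E₂−E₁)/kT] = 0.822.
⇒ (E₂−E₁)/kT = ln((3/1)/0.822) = ln(3.64964) = 1.29463.
kT = 32.3 meV / 1.29463 = 24.95 meV.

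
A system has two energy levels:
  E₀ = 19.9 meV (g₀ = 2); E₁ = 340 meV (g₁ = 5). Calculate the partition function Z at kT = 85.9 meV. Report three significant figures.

Z = 1.68

Eᵢ/kT = 0.23166, 3.9581.
Z = Σ gᵢe^(−Eᵢ/kT) = 2·e^(−0.23166) + 5·e^(−3.9581) = 1.5864 + 0.095497 = 1.6819.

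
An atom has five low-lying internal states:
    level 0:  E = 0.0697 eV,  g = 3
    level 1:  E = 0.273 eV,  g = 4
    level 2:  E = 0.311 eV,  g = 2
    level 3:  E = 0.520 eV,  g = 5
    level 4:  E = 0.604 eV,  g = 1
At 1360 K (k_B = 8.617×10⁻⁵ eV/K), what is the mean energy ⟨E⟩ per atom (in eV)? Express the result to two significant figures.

0.13 eV

k_BT = 8.617×10⁻⁵ × 1360 K = 0.1172 eV.
Eᵢ/kT = 0.5947, 2.329, 2.654, 4.437, 5.154.
Z = Σ gᵢe^(−Eᵢ/kT) = 3·e^(−0.5947) + 4·e^(−2.329) + 2·e^(−2.654) + 5·e^(−4.437) + 1·e^(−5.154) = 1.655 + 0.3896 + 0.1407 + 0.05916 + 0.005776 = 2.250.
⟨E⟩ = Σ Eᵢ gᵢe^(−Eᵢ/kT) / Z = (0.0697·1.655 + 0.273·0.3896 + 0.311·0.1407 + 0.520·0.05916 + 0.604·0.005776) / 2.250 = 0.13 eV.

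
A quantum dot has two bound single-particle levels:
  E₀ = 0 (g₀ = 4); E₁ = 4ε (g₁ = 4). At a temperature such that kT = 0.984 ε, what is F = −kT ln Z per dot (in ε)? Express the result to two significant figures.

-1.4 ε

Eᵢ/kT = 0, 4.065.
Z = Σ gᵢe^(−Eᵢ/kT) = 4·e^(−0) + 4·e^(−4.065) = 4.000 + 0.06865 = 4.069.
F = −kT ln Z = −0.984 × ln(4.069) = −0.984 × 1.403 = -1.4 ε.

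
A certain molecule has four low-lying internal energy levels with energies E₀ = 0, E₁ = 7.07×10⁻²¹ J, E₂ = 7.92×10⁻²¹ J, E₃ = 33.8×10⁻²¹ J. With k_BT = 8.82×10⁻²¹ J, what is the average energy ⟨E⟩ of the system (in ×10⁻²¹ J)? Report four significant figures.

Eᵢ/kT = 0, 0.801587, 0.897959, 3.83220.
Z = Σ e^(−Eᵢ/kT) = e^(−0) + e^(−0.801587) + e^(−0.897959) + e^(−3.83220) = 1.00000 + 0.448616 + 0.407400 + 0.0216619 = 1.87768.
⟨E⟩ = Σ Eᵢ e^(−Eᵢ/kT) / Z = (0·1.00000 + 7.07·0.448616 + 7.92·0.407400 + 33.8·0.0216619) / 1.87768 = 3.798 ×10⁻²¹ J.

3.798 ×10⁻²¹ J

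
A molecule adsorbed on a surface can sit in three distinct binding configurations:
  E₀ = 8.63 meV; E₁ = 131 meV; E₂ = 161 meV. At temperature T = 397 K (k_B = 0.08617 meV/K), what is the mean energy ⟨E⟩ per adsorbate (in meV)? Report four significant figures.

13.63 meV

k_BT = 0.08617 × 397 K = 34.2095 meV.
Eᵢ/kT = 0.252269, 3.82935, 4.70630.
Z = Σ e^(−Eᵢ/kT) = e^(−0.252269) + e^(−3.82935) + e^(−4.70630) = 0.777036 + 0.0217237 + 0.00903816 = 0.807798.
⟨E⟩ = Σ Eᵢ e^(−Eᵢ/kT) / Z = (8.63·0.777036 + 131·0.0217237 + 161·0.00903816) / 0.807798 = 13.63 meV.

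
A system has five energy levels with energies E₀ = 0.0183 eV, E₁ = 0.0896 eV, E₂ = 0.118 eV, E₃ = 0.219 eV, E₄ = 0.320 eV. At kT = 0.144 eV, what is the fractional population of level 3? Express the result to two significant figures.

Eᵢ/kT = 0.1271, 0.6222, 0.8194, 1.521, 2.222.
Z = Σ e^(−Eᵢ/kT) = e^(−0.1271) + e^(−0.6222) + e^(−0.8194) + e^(−1.521) + e^(−2.222) = 0.8806 + 0.5368 + 0.4407 + 0.2185 + 0.1084 = 2.185.
P₃ = e^(−E₃/kT) / Z = 0.2185/2.185 = 0.10.

0.10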